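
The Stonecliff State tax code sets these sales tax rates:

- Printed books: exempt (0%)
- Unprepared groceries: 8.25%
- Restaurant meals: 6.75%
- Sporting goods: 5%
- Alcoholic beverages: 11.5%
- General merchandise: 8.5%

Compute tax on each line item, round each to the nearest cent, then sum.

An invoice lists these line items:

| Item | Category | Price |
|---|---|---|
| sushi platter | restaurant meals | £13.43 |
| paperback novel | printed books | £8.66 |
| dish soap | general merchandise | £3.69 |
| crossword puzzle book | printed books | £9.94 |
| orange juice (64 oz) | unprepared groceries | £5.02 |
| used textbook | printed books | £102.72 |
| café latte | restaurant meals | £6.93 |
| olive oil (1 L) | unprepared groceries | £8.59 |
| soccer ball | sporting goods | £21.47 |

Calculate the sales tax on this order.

Sushi platter £13.43: restaurant meals → 6.75% → £0.91
Paperback novel £8.66: printed books → 0% → £0.00
Dish soap £3.69: general merchandise → 8.5% → £0.31
Crossword puzzle book £9.94: printed books → 0% → £0.00
Orange juice (64 oz) £5.02: unprepared groceries → 8.25% → £0.41
Used textbook £102.72: printed books → 0% → £0.00
Café latte £6.93: restaurant meals → 6.75% → £0.47
Olive oil (1 L) £8.59: unprepared groceries → 8.25% → £0.71
Soccer ball £21.47: sporting goods → 5% → £1.07
Total tax = £0.91 + £0.31 + £0.41 + £0.47 + £0.71 + £1.07 = £3.88

£3.88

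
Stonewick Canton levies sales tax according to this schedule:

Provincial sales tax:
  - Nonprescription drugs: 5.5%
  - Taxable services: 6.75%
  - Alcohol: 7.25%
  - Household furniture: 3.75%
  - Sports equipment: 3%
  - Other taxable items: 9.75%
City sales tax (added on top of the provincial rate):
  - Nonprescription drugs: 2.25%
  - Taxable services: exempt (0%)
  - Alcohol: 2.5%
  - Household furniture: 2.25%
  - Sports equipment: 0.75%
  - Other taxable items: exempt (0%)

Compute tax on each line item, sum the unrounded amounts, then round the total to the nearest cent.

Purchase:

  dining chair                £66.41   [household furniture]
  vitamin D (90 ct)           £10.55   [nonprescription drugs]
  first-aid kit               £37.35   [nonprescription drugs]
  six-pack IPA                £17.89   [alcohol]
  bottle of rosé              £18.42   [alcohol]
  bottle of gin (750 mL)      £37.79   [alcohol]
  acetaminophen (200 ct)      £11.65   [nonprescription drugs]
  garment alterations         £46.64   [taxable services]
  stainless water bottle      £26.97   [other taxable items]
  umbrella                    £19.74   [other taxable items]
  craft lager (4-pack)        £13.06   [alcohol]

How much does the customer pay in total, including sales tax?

Dining chair £66.41: household furniture → 3.75% + 2.25% city = 6% → £3.9846
Vitamin D (90 ct) £10.55: nonprescription drugs → 5.5% + 2.25% city = 7.75% → £0.817625
First-aid kit £37.35: nonprescription drugs → 5.5% + 2.25% city = 7.75% → £2.894625
Six-pack IPA £17.89: alcohol → 7.25% + 2.5% city = 9.75% → £1.744275
Bottle of rosé £18.42: alcohol → 7.25% + 2.5% city = 9.75% → £1.79595
Bottle of gin (750 mL) £37.79: alcohol → 7.25% + 2.5% city = 9.75% → £3.684525
Acetaminophen (200 ct) £11.65: nonprescription drugs → 5.5% + 2.25% city = 7.75% → £0.902875
Garment alterations £46.64: taxable services → 6.75% + 0% city = 6.75% → £3.1482
Stainless water bottle £26.97: other taxable items → 9.75% + 0% city = 9.75% → £2.629575
Umbrella £19.74: other taxable items → 9.75% + 0% city = 9.75% → £1.92465
Craft lager (4-pack) £13.06: alcohol → 7.25% + 2.5% city = 9.75% → £1.27335
Subtotal = £306.47; unrounded tax = £24.80025 → £24.80; total due = £331.27

£331.27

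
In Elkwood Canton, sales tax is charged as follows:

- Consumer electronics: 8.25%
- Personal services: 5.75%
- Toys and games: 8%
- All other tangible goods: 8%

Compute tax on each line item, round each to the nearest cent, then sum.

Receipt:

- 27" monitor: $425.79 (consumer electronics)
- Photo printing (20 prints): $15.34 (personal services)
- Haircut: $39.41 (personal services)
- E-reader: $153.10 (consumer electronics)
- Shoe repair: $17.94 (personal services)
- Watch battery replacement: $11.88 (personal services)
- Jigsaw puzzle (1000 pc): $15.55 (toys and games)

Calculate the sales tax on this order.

27" monitor $425.79: consumer electronics → 8.25% → $35.13
Photo printing (20 prints) $15.34: personal services → 5.75% → $0.88
Haircut $39.41: personal services → 5.75% → $2.27
E-reader $153.10: consumer electronics → 8.25% → $12.63
Shoe repair $17.94: personal services → 5.75% → $1.03
Watch battery replacement $11.88: personal services → 5.75% → $0.68
Jigsaw puzzle (1000 pc) $15.55: toys and games → 8% → $1.24
Total tax = $35.13 + $0.88 + $2.27 + $12.63 + $1.03 + $0.68 + $1.24 = $53.86

$53.86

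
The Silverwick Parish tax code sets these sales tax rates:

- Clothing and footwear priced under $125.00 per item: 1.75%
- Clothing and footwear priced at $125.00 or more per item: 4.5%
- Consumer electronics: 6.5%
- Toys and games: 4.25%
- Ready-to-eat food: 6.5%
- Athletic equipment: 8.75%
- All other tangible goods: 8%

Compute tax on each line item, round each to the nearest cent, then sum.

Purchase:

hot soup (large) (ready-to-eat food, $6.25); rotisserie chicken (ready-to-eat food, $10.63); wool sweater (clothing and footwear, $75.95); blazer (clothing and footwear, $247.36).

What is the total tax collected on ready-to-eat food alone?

$1.10

Hot soup (large) $6.25: ready-to-eat food → 6.5% → $0.41
Rotisserie chicken $10.63: ready-to-eat food → 6.5% → $0.69
Tax on ready-to-eat food = $0.41 + $0.69 = $1.10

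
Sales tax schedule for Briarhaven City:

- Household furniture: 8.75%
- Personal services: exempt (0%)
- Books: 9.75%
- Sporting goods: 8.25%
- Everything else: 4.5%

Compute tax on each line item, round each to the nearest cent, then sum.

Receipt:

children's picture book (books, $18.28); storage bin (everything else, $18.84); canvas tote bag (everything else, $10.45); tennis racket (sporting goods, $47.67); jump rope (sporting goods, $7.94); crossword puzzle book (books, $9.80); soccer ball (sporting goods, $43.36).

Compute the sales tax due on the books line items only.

Children's picture book $18.28: books → 9.75% → $1.78
Crossword puzzle book $9.80: books → 9.75% → $0.96
Tax on books = $1.78 + $0.96 = $2.74

$2.74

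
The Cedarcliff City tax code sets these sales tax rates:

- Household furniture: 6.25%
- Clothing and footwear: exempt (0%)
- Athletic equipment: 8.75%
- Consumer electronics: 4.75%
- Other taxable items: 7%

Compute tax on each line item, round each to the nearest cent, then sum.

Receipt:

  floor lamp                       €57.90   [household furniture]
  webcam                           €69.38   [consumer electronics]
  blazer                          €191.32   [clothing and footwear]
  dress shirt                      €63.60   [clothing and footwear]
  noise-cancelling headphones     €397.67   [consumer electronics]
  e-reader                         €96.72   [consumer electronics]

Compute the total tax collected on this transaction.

Floor lamp €57.90: household furniture → 6.25% → €3.62
Webcam €69.38: consumer electronics → 4.75% → €3.30
Blazer €191.32: clothing and footwear → 0% → €0.00
Dress shirt €63.60: clothing and footwear → 0% → €0.00
Noise-cancelling headphones €397.67: consumer electronics → 4.75% → €18.89
E-reader €96.72: consumer electronics → 4.75% → €4.59
Total tax = €3.62 + €3.30 + €18.89 + €4.59 = €30.40

€30.40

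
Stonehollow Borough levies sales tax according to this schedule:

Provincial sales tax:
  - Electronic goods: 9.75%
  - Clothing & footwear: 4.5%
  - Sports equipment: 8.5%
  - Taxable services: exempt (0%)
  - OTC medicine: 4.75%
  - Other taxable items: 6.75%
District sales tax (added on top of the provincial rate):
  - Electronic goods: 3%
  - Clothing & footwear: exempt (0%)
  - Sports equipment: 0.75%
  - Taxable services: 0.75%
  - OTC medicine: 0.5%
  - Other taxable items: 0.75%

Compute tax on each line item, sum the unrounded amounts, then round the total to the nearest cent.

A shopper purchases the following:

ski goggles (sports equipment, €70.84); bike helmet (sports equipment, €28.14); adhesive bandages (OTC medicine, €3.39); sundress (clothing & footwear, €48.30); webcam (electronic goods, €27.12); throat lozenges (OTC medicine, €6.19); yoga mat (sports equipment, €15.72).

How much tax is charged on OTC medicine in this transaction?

Adhesive bandages €3.39: OTC medicine → 4.75% + 0.5% district = 5.25% → €0.177975
Throat lozenges €6.19: OTC medicine → 4.75% + 0.5% district = 5.25% → €0.324975
Tax on OTC medicine: unrounded sum = €0.50295 → €0.50

€0.50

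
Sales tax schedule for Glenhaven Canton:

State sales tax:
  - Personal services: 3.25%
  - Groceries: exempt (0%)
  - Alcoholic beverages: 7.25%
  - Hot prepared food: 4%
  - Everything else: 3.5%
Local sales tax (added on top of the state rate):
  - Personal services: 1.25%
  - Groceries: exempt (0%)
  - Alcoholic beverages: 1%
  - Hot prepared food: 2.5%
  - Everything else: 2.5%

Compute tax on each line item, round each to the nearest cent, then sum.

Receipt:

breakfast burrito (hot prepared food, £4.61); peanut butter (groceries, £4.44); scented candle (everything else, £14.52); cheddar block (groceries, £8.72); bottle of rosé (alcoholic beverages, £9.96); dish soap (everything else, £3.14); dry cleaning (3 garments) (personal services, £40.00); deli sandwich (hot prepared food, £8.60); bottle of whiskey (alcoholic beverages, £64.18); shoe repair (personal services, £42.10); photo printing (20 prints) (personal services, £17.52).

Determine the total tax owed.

£12.51

Breakfast burrito £4.61: hot prepared food → 4% + 2.5% local = 6.5% → £0.30
Peanut butter £4.44: groceries → 0% + 0% local = 0% → £0.00
Scented candle £14.52: everything else → 3.5% + 2.5% local = 6% → £0.87
Cheddar block £8.72: groceries → 0% + 0% local = 0% → £0.00
Bottle of rosé £9.96: alcoholic beverages → 7.25% + 1% local = 8.25% → £0.82
Dish soap £3.14: everything else → 3.5% + 2.5% local = 6% → £0.19
Dry cleaning (3 garments) £40.00: personal services → 3.25% + 1.25% local = 4.5% → £1.80
Deli sandwich £8.60: hot prepared food → 4% + 2.5% local = 6.5% → £0.56
Bottle of whiskey £64.18: alcoholic beverages → 7.25% + 1% local = 8.25% → £5.29
Shoe repair £42.10: personal services → 3.25% + 1.25% local = 4.5% → £1.89
Photo printing (20 prints) £17.52: personal services → 3.25% + 1.25% local = 4.5% → £0.79
Total tax = £0.30 + £0.87 + £0.82 + £0.19 + £1.80 + £0.56 + £5.29 + £1.89 + £0.79 = £12.51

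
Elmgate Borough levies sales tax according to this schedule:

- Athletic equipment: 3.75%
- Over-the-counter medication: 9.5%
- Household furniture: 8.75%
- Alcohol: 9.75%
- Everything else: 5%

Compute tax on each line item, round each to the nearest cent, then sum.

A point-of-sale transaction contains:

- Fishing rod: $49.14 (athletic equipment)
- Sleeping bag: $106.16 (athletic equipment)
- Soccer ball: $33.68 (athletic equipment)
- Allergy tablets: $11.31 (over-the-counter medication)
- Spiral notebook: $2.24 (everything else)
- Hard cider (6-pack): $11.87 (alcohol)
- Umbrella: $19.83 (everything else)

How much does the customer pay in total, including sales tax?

Fishing rod $49.14: athletic equipment → 3.75% → $1.84
Sleeping bag $106.16: athletic equipment → 3.75% → $3.98
Soccer ball $33.68: athletic equipment → 3.75% → $1.26
Allergy tablets $11.31: over-the-counter medication → 9.5% → $1.07
Spiral notebook $2.24: everything else → 5% → $0.11
Hard cider (6-pack) $11.87: alcohol → 9.75% → $1.16
Umbrella $19.83: everything else → 5% → $0.99
Subtotal = $234.23; tax = $10.41; total due = $244.64

$244.64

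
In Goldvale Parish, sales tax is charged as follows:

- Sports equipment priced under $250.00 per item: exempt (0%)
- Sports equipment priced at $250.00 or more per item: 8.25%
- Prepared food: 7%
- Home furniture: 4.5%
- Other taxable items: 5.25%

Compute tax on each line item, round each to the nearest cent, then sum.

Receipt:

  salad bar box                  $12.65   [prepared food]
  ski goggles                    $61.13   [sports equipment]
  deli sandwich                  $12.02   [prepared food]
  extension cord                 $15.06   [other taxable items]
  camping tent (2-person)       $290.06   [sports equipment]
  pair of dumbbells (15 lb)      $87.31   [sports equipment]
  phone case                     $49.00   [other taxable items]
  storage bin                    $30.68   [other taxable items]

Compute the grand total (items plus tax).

$588.54

Salad bar box $12.65: prepared food → 7% → $0.89
Ski goggles $61.13: sports equipment, under $250.00 → 0% → $0.00
Deli sandwich $12.02: prepared food → 7% → $0.84
Extension cord $15.06: other taxable items → 5.25% → $0.79
Camping tent (2-person) $290.06: sports equipment, $250.00 or more → 8.25% → $23.93
Pair of dumbbells (15 lb) $87.31: sports equipment, under $250.00 → 0% → $0.00
Phone case $49.00: other taxable items → 5.25% → $2.57
Storage bin $30.68: other taxable items → 5.25% → $1.61
Subtotal = $557.91; tax = $30.63; total due = $588.54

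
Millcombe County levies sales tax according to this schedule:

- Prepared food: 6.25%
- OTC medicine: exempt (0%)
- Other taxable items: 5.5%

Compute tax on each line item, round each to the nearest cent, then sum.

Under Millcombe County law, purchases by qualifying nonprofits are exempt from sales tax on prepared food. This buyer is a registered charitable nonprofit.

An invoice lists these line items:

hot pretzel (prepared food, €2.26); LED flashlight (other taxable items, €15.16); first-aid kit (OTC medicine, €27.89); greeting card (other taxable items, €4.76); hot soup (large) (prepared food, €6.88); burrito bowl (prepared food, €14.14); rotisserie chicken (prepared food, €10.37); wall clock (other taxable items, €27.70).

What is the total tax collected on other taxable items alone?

€2.61

LED flashlight €15.16: other taxable items → 5.5% → €0.83
Greeting card €4.76: other taxable items → 5.5% → €0.26
Wall clock €27.70: other taxable items → 5.5% → €1.52
Tax on other taxable items = €0.83 + €0.26 + €1.52 = €2.61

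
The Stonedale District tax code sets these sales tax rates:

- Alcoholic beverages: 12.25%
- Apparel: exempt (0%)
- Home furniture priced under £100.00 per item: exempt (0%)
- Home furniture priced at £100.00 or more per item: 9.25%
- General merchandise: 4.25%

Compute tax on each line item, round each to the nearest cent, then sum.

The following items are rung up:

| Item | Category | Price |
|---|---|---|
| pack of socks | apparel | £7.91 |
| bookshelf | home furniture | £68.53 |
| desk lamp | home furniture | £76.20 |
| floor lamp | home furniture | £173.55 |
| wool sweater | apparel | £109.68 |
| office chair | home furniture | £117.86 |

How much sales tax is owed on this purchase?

Pack of socks £7.91: apparel → 0% → £0.00
Bookshelf £68.53: home furniture, under £100.00 → 0% → £0.00
Desk lamp £76.20: home furniture, under £100.00 → 0% → £0.00
Floor lamp £173.55: home furniture, £100.00 or more → 9.25% → £16.05
Wool sweater £109.68: apparel → 0% → £0.00
Office chair £117.86: home furniture, £100.00 or more → 9.25% → £10.90
Total tax = £16.05 + £10.90 = £26.95

£26.95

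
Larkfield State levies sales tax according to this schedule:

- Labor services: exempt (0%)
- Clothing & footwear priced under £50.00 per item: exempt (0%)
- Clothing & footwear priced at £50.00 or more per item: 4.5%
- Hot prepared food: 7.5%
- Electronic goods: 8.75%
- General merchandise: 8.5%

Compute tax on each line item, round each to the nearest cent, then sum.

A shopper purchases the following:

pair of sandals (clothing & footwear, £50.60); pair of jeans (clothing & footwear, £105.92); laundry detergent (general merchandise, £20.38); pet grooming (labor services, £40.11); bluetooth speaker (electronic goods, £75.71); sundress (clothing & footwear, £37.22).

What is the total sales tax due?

£15.40

Pair of sandals £50.60: clothing & footwear, £50.00 or more → 4.5% → £2.28
Pair of jeans £105.92: clothing & footwear, £50.00 or more → 4.5% → £4.77
Laundry detergent £20.38: general merchandise → 8.5% → £1.73
Pet grooming £40.11: labor services → 0% → £0.00
Bluetooth speaker £75.71: electronic goods → 8.75% → £6.62
Sundress £37.22: clothing & footwear, under £50.00 → 0% → £0.00
Total tax = £2.28 + £4.77 + £1.73 + £6.62 = £15.40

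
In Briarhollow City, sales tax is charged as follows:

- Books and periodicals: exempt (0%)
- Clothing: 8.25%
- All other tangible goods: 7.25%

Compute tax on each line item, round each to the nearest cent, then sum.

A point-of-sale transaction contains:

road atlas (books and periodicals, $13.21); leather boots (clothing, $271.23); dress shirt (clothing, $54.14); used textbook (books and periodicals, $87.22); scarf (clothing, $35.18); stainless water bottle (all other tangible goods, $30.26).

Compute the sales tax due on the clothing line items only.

$29.75

Leather boots $271.23: clothing → 8.25% → $22.38
Dress shirt $54.14: clothing → 8.25% → $4.47
Scarf $35.18: clothing → 8.25% → $2.90
Tax on clothing = $22.38 + $4.47 + $2.90 = $29.75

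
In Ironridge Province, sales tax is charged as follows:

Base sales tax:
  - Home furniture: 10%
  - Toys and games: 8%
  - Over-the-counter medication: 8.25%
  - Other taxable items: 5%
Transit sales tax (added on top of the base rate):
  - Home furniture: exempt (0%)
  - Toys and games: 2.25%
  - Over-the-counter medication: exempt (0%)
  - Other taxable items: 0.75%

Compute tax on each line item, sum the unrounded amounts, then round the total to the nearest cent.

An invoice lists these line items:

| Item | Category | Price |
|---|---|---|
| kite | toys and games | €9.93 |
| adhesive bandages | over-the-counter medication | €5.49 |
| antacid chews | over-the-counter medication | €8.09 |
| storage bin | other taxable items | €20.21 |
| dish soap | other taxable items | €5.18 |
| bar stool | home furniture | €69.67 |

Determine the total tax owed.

Kite €9.93: toys and games → 8% + 2.25% transit = 10.25% → €1.017825
Adhesive bandages €5.49: over-the-counter medication → 8.25% + 0% transit = 8.25% → €0.452925
Antacid chews €8.09: over-the-counter medication → 8.25% + 0% transit = 8.25% → €0.667425
Storage bin €20.21: other taxable items → 5% + 0.75% transit = 5.75% → €1.162075
Dish soap €5.18: other taxable items → 5% + 0.75% transit = 5.75% → €0.29785
Bar stool €69.67: home furniture → 10% + 0% transit = 10% → €6.967
Unrounded tax sum = €10.5651 → €10.57

€10.57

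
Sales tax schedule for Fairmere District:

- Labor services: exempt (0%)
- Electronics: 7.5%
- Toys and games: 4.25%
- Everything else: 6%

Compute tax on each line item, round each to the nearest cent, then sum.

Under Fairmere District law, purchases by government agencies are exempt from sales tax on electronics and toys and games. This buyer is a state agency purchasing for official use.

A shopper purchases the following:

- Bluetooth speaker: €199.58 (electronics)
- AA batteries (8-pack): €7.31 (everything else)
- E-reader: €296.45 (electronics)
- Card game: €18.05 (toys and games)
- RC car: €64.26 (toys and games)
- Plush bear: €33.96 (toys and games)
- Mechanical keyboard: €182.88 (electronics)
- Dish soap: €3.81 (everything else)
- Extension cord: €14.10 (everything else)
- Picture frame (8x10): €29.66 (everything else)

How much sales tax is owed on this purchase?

€3.30

Bluetooth speaker €199.58: electronics, buyer-exempt → 0% → €0.00
AA batteries (8-pack) €7.31: everything else → 6% → €0.44
E-reader €296.45: electronics, buyer-exempt → 0% → €0.00
Card game €18.05: toys and games, buyer-exempt → 0% → €0.00
RC car €64.26: toys and games, buyer-exempt → 0% → €0.00
Plush bear €33.96: toys and games, buyer-exempt → 0% → €0.00
Mechanical keyboard €182.88: electronics, buyer-exempt → 0% → €0.00
Dish soap €3.81: everything else → 6% → €0.23
Extension cord €14.10: everything else → 6% → €0.85
Picture frame (8x10) €29.66: everything else → 6% → €1.78
Total tax = €0.44 + €0.23 + €0.85 + €1.78 = €3.30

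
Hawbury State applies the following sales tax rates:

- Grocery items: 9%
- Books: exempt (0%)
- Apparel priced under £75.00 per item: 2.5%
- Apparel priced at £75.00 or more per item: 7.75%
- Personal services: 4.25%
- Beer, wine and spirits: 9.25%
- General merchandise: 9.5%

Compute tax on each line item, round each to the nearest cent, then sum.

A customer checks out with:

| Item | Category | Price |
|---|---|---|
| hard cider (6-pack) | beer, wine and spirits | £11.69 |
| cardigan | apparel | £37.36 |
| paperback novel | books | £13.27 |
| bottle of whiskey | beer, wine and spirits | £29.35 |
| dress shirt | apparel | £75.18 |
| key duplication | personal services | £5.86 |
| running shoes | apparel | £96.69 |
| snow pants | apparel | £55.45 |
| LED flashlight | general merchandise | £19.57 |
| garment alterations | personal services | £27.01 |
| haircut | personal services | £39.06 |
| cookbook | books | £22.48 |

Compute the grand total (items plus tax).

£457.32

Hard cider (6-pack) £11.69: beer, wine and spirits → 9.25% → £1.08
Cardigan £37.36: apparel, under £75.00 → 2.5% → £0.93
Paperback novel £13.27: books → 0% → £0.00
Bottle of whiskey £29.35: beer, wine and spirits → 9.25% → £2.71
Dress shirt £75.18: apparel, £75.00 or more → 7.75% → £5.83
Key duplication £5.86: personal services → 4.25% → £0.25
Running shoes £96.69: apparel, £75.00 or more → 7.75% → £7.49
Snow pants £55.45: apparel, under £75.00 → 2.5% → £1.39
LED flashlight £19.57: general merchandise → 9.5% → £1.86
Garment alterations £27.01: personal services → 4.25% → £1.15
Haircut £39.06: personal services → 4.25% → £1.66
Cookbook £22.48: books → 0% → £0.00
Subtotal = £432.97; tax = £24.35; total due = £457.32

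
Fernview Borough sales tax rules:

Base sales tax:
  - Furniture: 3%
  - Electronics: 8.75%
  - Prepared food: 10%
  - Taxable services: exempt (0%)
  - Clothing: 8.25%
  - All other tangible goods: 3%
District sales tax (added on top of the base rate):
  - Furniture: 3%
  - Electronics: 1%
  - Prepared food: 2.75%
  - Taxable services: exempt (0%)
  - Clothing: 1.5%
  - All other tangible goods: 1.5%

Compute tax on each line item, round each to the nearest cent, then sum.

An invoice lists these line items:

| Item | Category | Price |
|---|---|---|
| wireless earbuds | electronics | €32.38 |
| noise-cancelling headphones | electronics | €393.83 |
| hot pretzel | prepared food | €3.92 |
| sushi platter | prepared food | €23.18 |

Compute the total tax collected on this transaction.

Wireless earbuds €32.38: electronics → 8.75% + 1% district = 9.75% → €3.16
Noise-cancelling headphones €393.83: electronics → 8.75% + 1% district = 9.75% → €38.40
Hot pretzel €3.92: prepared food → 10% + 2.75% district = 12.75% → €0.50
Sushi platter €23.18: prepared food → 10% + 2.75% district = 12.75% → €2.96
Total tax = €3.16 + €38.40 + €0.50 + €2.96 = €45.02

€45.02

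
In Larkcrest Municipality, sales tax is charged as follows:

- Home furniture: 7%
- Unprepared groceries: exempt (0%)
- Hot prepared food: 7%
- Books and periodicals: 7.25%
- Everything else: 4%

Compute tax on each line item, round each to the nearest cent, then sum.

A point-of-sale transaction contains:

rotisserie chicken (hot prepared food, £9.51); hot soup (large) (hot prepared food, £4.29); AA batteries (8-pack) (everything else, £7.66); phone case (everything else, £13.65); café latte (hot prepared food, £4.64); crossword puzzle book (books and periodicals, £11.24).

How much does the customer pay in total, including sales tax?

£53.95

Rotisserie chicken £9.51: hot prepared food → 7% → £0.67
Hot soup (large) £4.29: hot prepared food → 7% → £0.30
AA batteries (8-pack) £7.66: everything else → 4% → £0.31
Phone case £13.65: everything else → 4% → £0.55
Café latte £4.64: hot prepared food → 7% → £0.32
Crossword puzzle book £11.24: books and periodicals → 7.25% → £0.81
Subtotal = £50.99; tax = £2.96; total due = £53.95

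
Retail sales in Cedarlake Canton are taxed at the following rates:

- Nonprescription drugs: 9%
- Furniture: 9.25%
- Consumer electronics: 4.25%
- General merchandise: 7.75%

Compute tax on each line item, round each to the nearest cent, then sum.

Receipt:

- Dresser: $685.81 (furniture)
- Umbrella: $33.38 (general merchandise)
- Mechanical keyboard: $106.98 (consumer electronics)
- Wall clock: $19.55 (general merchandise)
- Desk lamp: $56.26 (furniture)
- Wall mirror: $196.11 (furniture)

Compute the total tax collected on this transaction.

$95.44

Dresser $685.81: furniture → 9.25% → $63.44
Umbrella $33.38: general merchandise → 7.75% → $2.59
Mechanical keyboard $106.98: consumer electronics → 4.25% → $4.55
Wall clock $19.55: general merchandise → 7.75% → $1.52
Desk lamp $56.26: furniture → 9.25% → $5.20
Wall mirror $196.11: furniture → 9.25% → $18.14
Total tax = $63.44 + $2.59 + $4.55 + $1.52 + $5.20 + $18.14 = $95.44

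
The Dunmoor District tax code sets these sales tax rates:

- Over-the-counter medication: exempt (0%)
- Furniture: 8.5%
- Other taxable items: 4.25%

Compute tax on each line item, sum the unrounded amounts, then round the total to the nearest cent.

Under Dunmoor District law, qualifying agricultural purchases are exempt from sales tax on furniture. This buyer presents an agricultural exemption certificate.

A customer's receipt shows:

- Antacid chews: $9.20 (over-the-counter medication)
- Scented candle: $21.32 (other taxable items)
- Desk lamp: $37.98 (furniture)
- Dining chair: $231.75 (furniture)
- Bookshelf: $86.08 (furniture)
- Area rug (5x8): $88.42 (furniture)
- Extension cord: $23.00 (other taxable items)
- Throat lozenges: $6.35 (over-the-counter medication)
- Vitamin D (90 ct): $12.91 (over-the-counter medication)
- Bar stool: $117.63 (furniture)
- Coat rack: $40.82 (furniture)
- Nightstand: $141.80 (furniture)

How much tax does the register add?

Antacid chews $9.20: over-the-counter medication → 0% → $0.00
Scented candle $21.32: other taxable items → 4.25% → $0.9061
Desk lamp $37.98: furniture, buyer-exempt → 0% → $0.00
Dining chair $231.75: furniture, buyer-exempt → 0% → $0.00
Bookshelf $86.08: furniture, buyer-exempt → 0% → $0.00
Area rug (5x8) $88.42: furniture, buyer-exempt → 0% → $0.00
Extension cord $23.00: other taxable items → 4.25% → $0.9775
Throat lozenges $6.35: over-the-counter medication → 0% → $0.00
Vitamin D (90 ct) $12.91: over-the-counter medication → 0% → $0.00
Bar stool $117.63: furniture, buyer-exempt → 0% → $0.00
Coat rack $40.82: furniture, buyer-exempt → 0% → $0.00
Nightstand $141.80: furniture, buyer-exempt → 0% → $0.00
Unrounded tax sum = $1.8836 → $1.88

$1.88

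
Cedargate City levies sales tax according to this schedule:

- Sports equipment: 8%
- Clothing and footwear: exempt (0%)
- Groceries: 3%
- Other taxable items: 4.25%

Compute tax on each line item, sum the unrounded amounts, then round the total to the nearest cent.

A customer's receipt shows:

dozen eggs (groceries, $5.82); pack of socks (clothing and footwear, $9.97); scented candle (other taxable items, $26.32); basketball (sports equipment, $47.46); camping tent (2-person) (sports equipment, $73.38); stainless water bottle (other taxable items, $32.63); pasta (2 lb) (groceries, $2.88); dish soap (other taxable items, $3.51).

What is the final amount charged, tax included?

$214.55

Dozen eggs $5.82: groceries → 3% → $0.1746
Pack of socks $9.97: clothing and footwear → 0% → $0.00
Scented candle $26.32: other taxable items → 4.25% → $1.1186
Basketball $47.46: sports equipment → 8% → $3.7968
Camping tent (2-person) $73.38: sports equipment → 8% → $5.8704
Stainless water bottle $32.63: other taxable items → 4.25% → $1.386775
Pasta (2 lb) $2.88: groceries → 3% → $0.0864
Dish soap $3.51: other taxable items → 4.25% → $0.149175
Subtotal = $201.97; unrounded tax = $12.58275 → $12.58; total due = $214.55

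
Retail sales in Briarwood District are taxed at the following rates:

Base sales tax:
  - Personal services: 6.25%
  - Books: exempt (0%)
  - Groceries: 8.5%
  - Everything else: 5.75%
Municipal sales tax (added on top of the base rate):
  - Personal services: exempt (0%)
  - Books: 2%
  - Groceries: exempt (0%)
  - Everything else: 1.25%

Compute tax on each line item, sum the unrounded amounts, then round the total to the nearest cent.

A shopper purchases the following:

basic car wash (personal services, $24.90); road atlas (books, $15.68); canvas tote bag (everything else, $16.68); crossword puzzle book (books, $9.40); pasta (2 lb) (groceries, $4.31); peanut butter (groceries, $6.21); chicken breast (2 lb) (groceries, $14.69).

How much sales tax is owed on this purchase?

$5.37

Basic car wash $24.90: personal services → 6.25% + 0% municipal = 6.25% → $1.55625
Road atlas $15.68: books → 0% + 2% municipal = 2% → $0.3136
Canvas tote bag $16.68: everything else → 5.75% + 1.25% municipal = 7% → $1.1676
Crossword puzzle book $9.40: books → 0% + 2% municipal = 2% → $0.188
Pasta (2 lb) $4.31: groceries → 8.5% + 0% municipal = 8.5% → $0.36635
Peanut butter $6.21: groceries → 8.5% + 0% municipal = 8.5% → $0.52785
Chicken breast (2 lb) $14.69: groceries → 8.5% + 0% municipal = 8.5% → $1.24865
Unrounded tax sum = $5.3683 → $5.37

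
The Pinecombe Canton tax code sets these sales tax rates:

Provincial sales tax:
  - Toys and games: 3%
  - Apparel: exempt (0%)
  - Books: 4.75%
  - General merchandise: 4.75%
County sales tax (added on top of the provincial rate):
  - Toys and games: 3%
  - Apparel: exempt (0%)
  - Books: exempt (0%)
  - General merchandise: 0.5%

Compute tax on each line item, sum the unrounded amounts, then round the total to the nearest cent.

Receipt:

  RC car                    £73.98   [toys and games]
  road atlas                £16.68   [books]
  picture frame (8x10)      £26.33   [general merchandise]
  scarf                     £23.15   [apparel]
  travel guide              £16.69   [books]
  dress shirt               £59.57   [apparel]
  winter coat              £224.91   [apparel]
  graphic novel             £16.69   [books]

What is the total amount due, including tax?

RC car £73.98: toys and games → 3% + 3% county = 6% → £4.4388
Road atlas £16.68: books → 4.75% + 0% county = 4.75% → £0.7923
Picture frame (8x10) £26.33: general merchandise → 4.75% + 0.5% county = 5.25% → £1.382325
Scarf £23.15: apparel → 0% + 0% county = 0% → £0.00
Travel guide £16.69: books → 4.75% + 0% county = 4.75% → £0.792775
Dress shirt £59.57: apparel → 0% + 0% county = 0% → £0.00
Winter coat £224.91: apparel → 0% + 0% county = 0% → £0.00
Graphic novel £16.69: books → 4.75% + 0% county = 4.75% → £0.792775
Subtotal = £458.00; unrounded tax = £8.198975 → £8.20; total due = £466.20

£466.20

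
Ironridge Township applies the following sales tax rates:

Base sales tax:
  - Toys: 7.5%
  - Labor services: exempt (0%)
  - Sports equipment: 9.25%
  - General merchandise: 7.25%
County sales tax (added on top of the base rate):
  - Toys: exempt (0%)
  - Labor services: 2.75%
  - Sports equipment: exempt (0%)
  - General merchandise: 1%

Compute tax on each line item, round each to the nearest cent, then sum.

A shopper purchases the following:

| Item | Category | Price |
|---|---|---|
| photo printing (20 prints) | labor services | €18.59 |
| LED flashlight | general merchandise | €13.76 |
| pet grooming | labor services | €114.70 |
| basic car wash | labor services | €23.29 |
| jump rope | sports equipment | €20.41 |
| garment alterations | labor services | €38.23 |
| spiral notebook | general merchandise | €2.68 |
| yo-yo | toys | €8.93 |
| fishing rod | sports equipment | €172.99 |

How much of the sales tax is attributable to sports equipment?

€17.89

Jump rope €20.41: sports equipment → 9.25% + 0% county = 9.25% → €1.89
Fishing rod €172.99: sports equipment → 9.25% + 0% county = 9.25% → €16.00
Tax on sports equipment = €1.89 + €16.00 = €17.89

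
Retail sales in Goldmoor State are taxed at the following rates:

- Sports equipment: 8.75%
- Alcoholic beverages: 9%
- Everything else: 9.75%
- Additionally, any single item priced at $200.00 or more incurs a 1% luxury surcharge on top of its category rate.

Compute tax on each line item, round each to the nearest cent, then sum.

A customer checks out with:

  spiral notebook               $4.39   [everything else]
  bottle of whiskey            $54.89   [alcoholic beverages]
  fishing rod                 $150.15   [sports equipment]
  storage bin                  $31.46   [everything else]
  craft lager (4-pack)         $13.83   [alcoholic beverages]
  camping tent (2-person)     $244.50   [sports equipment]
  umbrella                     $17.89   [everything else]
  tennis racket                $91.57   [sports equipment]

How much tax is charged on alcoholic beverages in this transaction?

$6.18

Bottle of whiskey $54.89: alcoholic beverages → 9% → $4.94
Craft lager (4-pack) $13.83: alcoholic beverages → 9% → $1.24
Tax on alcoholic beverages = $4.94 + $1.24 = $6.18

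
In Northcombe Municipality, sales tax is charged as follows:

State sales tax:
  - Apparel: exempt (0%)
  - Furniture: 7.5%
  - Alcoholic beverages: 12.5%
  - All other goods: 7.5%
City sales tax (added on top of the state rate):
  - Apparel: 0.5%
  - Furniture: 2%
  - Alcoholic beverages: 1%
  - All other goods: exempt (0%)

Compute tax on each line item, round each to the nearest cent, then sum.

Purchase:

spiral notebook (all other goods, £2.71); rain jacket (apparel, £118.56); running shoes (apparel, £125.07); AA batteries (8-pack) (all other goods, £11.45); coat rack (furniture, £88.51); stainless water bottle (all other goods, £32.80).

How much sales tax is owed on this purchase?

Spiral notebook £2.71: all other goods → 7.5% + 0% city = 7.5% → £0.20
Rain jacket £118.56: apparel → 0% + 0.5% city = 0.5% → £0.59
Running shoes £125.07: apparel → 0% + 0.5% city = 0.5% → £0.63
AA batteries (8-pack) £11.45: all other goods → 7.5% + 0% city = 7.5% → £0.86
Coat rack £88.51: furniture → 7.5% + 2% city = 9.5% → £8.41
Stainless water bottle £32.80: all other goods → 7.5% + 0% city = 7.5% → £2.46
Total tax = £0.20 + £0.59 + £0.63 + £0.86 + £8.41 + £2.46 = £13.15

£13.15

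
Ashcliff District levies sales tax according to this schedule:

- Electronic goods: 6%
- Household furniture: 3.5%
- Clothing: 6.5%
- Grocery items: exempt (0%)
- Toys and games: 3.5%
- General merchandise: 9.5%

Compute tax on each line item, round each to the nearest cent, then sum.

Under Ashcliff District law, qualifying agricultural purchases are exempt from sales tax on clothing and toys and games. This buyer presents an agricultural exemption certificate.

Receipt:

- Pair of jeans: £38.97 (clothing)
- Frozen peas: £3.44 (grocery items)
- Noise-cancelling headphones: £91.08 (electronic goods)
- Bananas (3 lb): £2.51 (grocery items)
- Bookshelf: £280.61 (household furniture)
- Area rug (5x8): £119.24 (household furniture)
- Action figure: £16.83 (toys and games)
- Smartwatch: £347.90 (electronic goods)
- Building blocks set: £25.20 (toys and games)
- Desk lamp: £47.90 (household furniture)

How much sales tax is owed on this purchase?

Pair of jeans £38.97: clothing, buyer-exempt → 0% → £0.00
Frozen peas £3.44: grocery items → 0% → £0.00
Noise-cancelling headphones £91.08: electronic goods → 6% → £5.46
Bananas (3 lb) £2.51: grocery items → 0% → £0.00
Bookshelf £280.61: household furniture → 3.5% → £9.82
Area rug (5x8) £119.24: household furniture → 3.5% → £4.17
Action figure £16.83: toys and games, buyer-exempt → 0% → £0.00
Smartwatch £347.90: electronic goods → 6% → £20.87
Building blocks set £25.20: toys and games, buyer-exempt → 0% → £0.00
Desk lamp £47.90: household furniture → 3.5% → £1.68
Total tax = £5.46 + £9.82 + £4.17 + £20.87 + £1.68 = £42.00

£42.00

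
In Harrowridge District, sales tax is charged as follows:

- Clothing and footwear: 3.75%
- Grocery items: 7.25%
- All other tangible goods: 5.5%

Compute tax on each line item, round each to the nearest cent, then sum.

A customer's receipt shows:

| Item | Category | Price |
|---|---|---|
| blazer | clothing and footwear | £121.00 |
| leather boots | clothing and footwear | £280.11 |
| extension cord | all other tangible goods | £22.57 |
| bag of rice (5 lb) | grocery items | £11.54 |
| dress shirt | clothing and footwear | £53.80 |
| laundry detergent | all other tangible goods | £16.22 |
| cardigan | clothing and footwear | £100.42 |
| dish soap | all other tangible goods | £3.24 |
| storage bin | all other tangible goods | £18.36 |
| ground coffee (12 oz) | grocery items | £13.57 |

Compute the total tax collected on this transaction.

£25.97

Blazer £121.00: clothing and footwear → 3.75% → £4.54
Leather boots £280.11: clothing and footwear → 3.75% → £10.50
Extension cord £22.57: all other tangible goods → 5.5% → £1.24
Bag of rice (5 lb) £11.54: grocery items → 7.25% → £0.84
Dress shirt £53.80: clothing and footwear → 3.75% → £2.02
Laundry detergent £16.22: all other tangible goods → 5.5% → £0.89
Cardigan £100.42: clothing and footwear → 3.75% → £3.77
Dish soap £3.24: all other tangible goods → 5.5% → £0.18
Storage bin £18.36: all other tangible goods → 5.5% → £1.01
Ground coffee (12 oz) £13.57: grocery items → 7.25% → £0.98
Total tax = £4.54 + £10.50 + £1.24 + £0.84 + £2.02 + £0.89 + £3.77 + £0.18 + £1.01 + £0.98 = £25.97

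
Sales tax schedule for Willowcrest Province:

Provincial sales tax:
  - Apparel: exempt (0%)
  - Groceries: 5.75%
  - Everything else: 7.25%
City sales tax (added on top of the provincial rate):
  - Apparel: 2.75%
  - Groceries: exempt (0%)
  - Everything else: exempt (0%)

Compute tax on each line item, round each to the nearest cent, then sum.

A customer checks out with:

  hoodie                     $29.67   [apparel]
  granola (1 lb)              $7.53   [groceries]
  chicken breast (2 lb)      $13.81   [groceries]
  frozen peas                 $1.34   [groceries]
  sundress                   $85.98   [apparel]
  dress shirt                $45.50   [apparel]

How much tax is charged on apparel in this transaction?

Hoodie $29.67: apparel → 0% + 2.75% city = 2.75% → $0.82
Sundress $85.98: apparel → 0% + 2.75% city = 2.75% → $2.36
Dress shirt $45.50: apparel → 0% + 2.75% city = 2.75% → $1.25
Tax on apparel = $0.82 + $2.36 + $1.25 = $4.43

$4.43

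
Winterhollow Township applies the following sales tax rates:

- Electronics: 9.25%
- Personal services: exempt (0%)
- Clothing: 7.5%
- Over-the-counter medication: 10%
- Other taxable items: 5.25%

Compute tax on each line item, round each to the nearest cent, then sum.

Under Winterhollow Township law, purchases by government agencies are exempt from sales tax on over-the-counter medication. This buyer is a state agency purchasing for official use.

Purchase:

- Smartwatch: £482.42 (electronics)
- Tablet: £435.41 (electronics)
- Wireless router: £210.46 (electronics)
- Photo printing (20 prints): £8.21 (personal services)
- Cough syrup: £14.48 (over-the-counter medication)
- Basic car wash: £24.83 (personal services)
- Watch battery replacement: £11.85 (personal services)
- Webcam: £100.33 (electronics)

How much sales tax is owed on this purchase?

£113.65

Smartwatch £482.42: electronics → 9.25% → £44.62
Tablet £435.41: electronics → 9.25% → £40.28
Wireless router £210.46: electronics → 9.25% → £19.47
Photo printing (20 prints) £8.21: personal services → 0% → £0.00
Cough syrup £14.48: over-the-counter medication, buyer-exempt → 0% → £0.00
Basic car wash £24.83: personal services → 0% → £0.00
Watch battery replacement £11.85: personal services → 0% → £0.00
Webcam £100.33: electronics → 9.25% → £9.28
Total tax = £44.62 + £40.28 + £19.47 + £9.28 = £113.65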